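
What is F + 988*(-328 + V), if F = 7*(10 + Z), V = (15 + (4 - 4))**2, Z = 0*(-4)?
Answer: -101694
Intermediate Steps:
Z = 0
V = 225 (V = (15 + 0)**2 = 15**2 = 225)
F = 70 (F = 7*(10 + 0) = 7*10 = 70)
F + 988*(-328 + V) = 70 + 988*(-328 + 225) = 70 + 988*(-103) = 70 - 101764 = -101694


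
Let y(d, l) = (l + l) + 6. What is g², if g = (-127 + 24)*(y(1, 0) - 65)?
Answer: 36929929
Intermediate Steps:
y(d, l) = 6 + 2*l (y(d, l) = 2*l + 6 = 6 + 2*l)
g = 6077 (g = (-127 + 24)*((6 + 2*0) - 65) = -103*((6 + 0) - 65) = -103*(6 - 65) = -103*(-59) = 6077)
g² = 6077² = 36929929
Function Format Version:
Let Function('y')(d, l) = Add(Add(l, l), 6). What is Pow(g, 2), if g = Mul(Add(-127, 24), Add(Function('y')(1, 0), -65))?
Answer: 36929929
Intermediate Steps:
Function('y')(d, l) = Add(6, Mul(2, l)) (Function('y')(d, l) = Add(Mul(2, l), 6) = Add(6, Mul(2, l)))
g = 6077 (g = Mul(Add(-127, 24), Add(Add(6, Mul(2, 0)), -65)) = Mul(-103, Add(Add(6, 0), -65)) = Mul(-103, Add(6, -65)) = Mul(-103, -59) = 6077)
Pow(g, 2) = Pow(6077, 2) = 36929929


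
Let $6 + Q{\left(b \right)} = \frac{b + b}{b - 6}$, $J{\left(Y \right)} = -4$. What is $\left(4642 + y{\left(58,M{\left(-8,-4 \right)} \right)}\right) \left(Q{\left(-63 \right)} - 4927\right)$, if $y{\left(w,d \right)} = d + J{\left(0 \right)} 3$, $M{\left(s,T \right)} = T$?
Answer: $- \frac{524667042}{23} \approx -2.2812 \cdot 10^{7}$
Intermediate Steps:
$Q{\left(b \right)} = -6 + \frac{2 b}{-6 + b}$ ($Q{\left(b \right)} = -6 + \frac{b + b}{b - 6} = -6 + \frac{2 b}{-6 + b}$)
$y{\left(w,d \right)} = -12 + d$ ($y{\left(w,d \right)} = d - 12 = -12 + d$)
$\left(4642 + y{\left(58,M{\left(-8,-4 \right)} \right)}\right) \left(Q{\left(-63 \right)} - 4927\right) = \left(4642 - 16\right) \left(\frac{4 \left(9 - -63\right)}{-6 - 63} - 4927\right) = \left(4642 - 16\right) \left(\frac{4 \left(9 + 63\right)}{-69} - 4927\right) = 4626 \left(4 \left(- \frac{1}{69}\right) 72 - 4927\right) = 4626 \left(- \frac{96}{23} - 4927\right) = 4626 \left(- \frac{113417}{23}\right) = - \frac{524667042}{23}$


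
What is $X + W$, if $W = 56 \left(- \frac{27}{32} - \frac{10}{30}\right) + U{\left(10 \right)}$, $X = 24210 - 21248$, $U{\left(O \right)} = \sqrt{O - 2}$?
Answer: $\frac{34753}{12} + 2 \sqrt{2} \approx 2898.9$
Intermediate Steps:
$U{\left(O \right)} = \sqrt{-2 + O}$
$X = 2962$ ($X = 24210 - 21248 = 2962$)
$W = - \frac{791}{12} + 2 \sqrt{2}$ ($W = 56 \left(- \frac{27}{32} - \frac{10}{30}\right) + \sqrt{-2 + 10} = 56 \left(\left(-27\right) \frac{1}{32} - \frac{1}{3}\right) + \sqrt{8} = 56 \left(- \frac{27}{32} - \frac{1}{3}\right) + 2 \sqrt{2} = 56 \left(- \frac{113}{96}\right) + 2 \sqrt{2} = - \frac{791}{12} + 2 \sqrt{2} \approx -63.088$)
$X + W = 2962 - \left(\frac{791}{12} - 2 \sqrt{2}\right) = \frac{34753}{12} + 2 \sqrt{2}$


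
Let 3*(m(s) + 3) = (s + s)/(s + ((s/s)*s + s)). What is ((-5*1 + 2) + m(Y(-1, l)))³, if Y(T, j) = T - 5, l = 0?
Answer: -140608/729 ≈ -192.88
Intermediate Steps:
Y(T, j) = -5 + T
m(s) = -25/9 (m(s) = -3 + ((s + s)/(s + ((s/s)*s + s)))/3 = -3 + ((2*s)/(s + (1*s + s)))/3 = -3 + ((2*s)/(s + (s + s)))/3 = -3 + ((2*s)/(s + 2*s))/3 = -3 + ((2*s)/((3*s)))/3 = -3 + ((2*s)*(1/(3*s)))/3 = -3 + (⅓)*(⅔) = -3 + 2/9 = -25/9)
((-5*1 + 2) + m(Y(-1, l)))³ = ((-5*1 + 2) - 25/9)³ = ((-5 + 2) - 25/9)³ = (-3 - 25/9)³ = (-52/9)³ = -140608/729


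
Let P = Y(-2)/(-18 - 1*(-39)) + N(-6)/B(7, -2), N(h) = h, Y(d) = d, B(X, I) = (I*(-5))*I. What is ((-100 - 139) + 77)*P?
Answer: -1161/35 ≈ -33.171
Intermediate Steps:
B(X, I) = -5*I**2 (B(X, I) = (-5*I)*I = -5*I**2)
P = 43/210 (P = -2/(-18 - 1*(-39)) - 6/((-5*(-2)**2)) = -2/(-18 + 39) - 6/((-5*4)) = -2/21 - 6/(-20) = -2*1/21 - 6*(-1/20) = -2/21 + 3/10 = 43/210 ≈ 0.20476)
((-100 - 139) + 77)*P = ((-100 - 139) + 77)*(43/210) = (-239 + 77)*(43/210) = -162*43/210 = -1161/35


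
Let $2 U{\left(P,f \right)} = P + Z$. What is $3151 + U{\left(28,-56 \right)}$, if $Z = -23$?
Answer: $\frac{6307}{2} \approx 3153.5$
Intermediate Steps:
$U{\left(P,f \right)} = - \frac{23}{2} + \frac{P}{2}$ ($U{\left(P,f \right)} = \frac{P - 23}{2} = \frac{-23 + P}{2} = - \frac{23}{2} + \frac{P}{2}$)
$3151 + U{\left(28,-56 \right)} = 3151 + \left(- \frac{23}{2} + \frac{1}{2} \cdot 28\right) = 3151 + \left(- \frac{23}{2} + 14\right) = 3151 + \frac{5}{2} = \frac{6307}{2}$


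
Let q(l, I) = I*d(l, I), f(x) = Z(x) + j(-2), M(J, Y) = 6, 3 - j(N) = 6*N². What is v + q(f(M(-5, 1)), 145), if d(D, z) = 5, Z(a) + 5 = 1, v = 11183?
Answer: 11908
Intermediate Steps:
j(N) = 3 - 6*N²
Z(a) = -4 (Z(a) = -5 + 1 = -4)
f(x) = -25 (f(x) = -4 + (3 - 6*(-2)²) = -4 + (3 - 6*4) = -4 + (3 - 24) = -4 - 21 = -25)
q(l, I) = 5*I (q(l, I) = I*5 = 5*I)
v + q(f(M(-5, 1)), 145) = 11183 + 5*145 = 11183 + 725 = 11908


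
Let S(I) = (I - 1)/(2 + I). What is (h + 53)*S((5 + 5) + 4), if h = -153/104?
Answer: 5359/128 ≈ 41.867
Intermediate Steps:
h = -153/104 (h = -153*1/104 = -153/104 ≈ -1.4712)
S(I) = (-1 + I)/(2 + I)
(h + 53)*S((5 + 5) + 4) = (-153/104 + 53)*((-1 + ((5 + 5) + 4))/(2 + ((5 + 5) + 4))) = 5359*((-1 + (10 + 4))/(2 + (10 + 4)))/104 = 5359*((-1 + 14)/(2 + 14))/104 = 5359*(13/16)/104 = 5359*((1/16)*13)/104 = (5359/104)*(13/16) = 5359/128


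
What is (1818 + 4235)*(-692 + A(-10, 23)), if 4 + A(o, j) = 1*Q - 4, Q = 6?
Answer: -4200782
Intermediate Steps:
A(o, j) = -2 (A(o, j) = -4 + (1*6 - 4) = -4 + (6 - 4) = -4 + 2 = -2)
(1818 + 4235)*(-692 + A(-10, 23)) = (1818 + 4235)*(-692 - 2) = 6053*(-694) = -4200782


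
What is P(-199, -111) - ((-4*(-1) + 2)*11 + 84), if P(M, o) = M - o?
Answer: -238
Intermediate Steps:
P(-199, -111) - ((-4*(-1) + 2)*11 + 84) = (-199 - 1*(-111)) - ((-4*(-1) + 2)*11 + 84) = (-199 + 111) - ((4 + 2)*11 + 84) = -88 - (6*11 + 84) = -88 - (66 + 84) = -88 - 1*150 = -88 - 150 = -238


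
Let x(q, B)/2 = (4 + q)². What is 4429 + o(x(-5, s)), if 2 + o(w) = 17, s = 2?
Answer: 4444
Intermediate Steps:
x(q, B) = 2*(4 + q)²
o(w) = 15 (o(w) = -2 + 17 = 15)
4429 + o(x(-5, s)) = 4429 + 15 = 4444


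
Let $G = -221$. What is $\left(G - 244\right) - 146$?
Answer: $-611$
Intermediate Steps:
$\left(G - 244\right) - 146 = \left(-221 - 244\right) - 146 = -465 - 146 = -611$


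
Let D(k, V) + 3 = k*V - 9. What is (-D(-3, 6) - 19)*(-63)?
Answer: -693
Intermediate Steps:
D(k, V) = -12 + V*k (D(k, V) = -3 + (k*V - 9) = -3 + (V*k - 9) = -3 + (-9 + V*k) = -12 + V*k)
(-D(-3, 6) - 19)*(-63) = (-(-12 + 6*(-3)) - 19)*(-63) = (-(-12 - 18) - 19)*(-63) = (-1*(-30) - 19)*(-63) = (30 - 19)*(-63) = 11*(-63) = -693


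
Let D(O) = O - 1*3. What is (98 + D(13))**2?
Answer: 11664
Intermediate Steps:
D(O) = -3 + O (D(O) = O - 3 = -3 + O)
(98 + D(13))**2 = (98 + (-3 + 13))**2 = (98 + 10)**2 = 108**2 = 11664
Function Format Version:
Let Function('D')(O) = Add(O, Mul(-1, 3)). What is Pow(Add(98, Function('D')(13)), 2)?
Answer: 11664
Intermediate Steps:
Function('D')(O) = Add(-3, O) (Function('D')(O) = Add(O, -3) = Add(-3, O))
Pow(Add(98, Function('D')(13)), 2) = Pow(Add(98, Add(-3, 13)), 2) = Pow(Add(98, 10), 2) = Pow(108, 2) = 11664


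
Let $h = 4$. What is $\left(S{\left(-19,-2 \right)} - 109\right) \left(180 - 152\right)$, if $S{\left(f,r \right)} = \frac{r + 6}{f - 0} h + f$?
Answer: $- \frac{68544}{19} \approx -3607.6$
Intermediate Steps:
$S{\left(f,r \right)} = f + \frac{4 \left(6 + r\right)}{f}$ ($S{\left(f,r \right)} = \frac{r + 6}{f - 0} \cdot 4 + f = \frac{6 + r}{f + \left(-2 + 2\right)} 4 + f = \frac{6 + r}{f + 0} \cdot 4 + f = \frac{6 + r}{f} 4 + f = \frac{4 \left(6 + r\right)}{f} + f = f + \frac{4 \left(6 + r\right)}{f}$)
$\left(S{\left(-19,-2 \right)} - 109\right) \left(180 - 152\right) = \left(\frac{24 + \left(-19\right)^{2} + 4 \left(-2\right)}{-19} - 109\right) \left(180 - 152\right) = \left(- \frac{24 + 361 - 8}{19} - 109\right) 28 = \left(\left(- \frac{1}{19}\right) 377 - 109\right) 28 = \left(- \frac{377}{19} - 109\right) 28 = \left(- \frac{2448}{19}\right) 28 = - \frac{68544}{19}$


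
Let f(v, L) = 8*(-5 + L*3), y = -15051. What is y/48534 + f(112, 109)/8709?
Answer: -2018525/140894202 ≈ -0.014327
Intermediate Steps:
f(v, L) = -40 + 24*L (f(v, L) = 8*(-5 + 3*L) = -40 + 24*L)
y/48534 + f(112, 109)/8709 = -15051/48534 + (-40 + 24*109)/8709 = -15051*1/48534 + (-40 + 2616)*(1/8709) = -5017/16178 + 2576*(1/8709) = -5017/16178 + 2576/8709 = -2018525/140894202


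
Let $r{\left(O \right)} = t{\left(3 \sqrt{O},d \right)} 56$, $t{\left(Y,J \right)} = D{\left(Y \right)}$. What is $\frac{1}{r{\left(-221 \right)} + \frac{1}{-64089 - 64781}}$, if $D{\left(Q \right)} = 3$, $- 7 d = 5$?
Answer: $\frac{128870}{21650159} \approx 0.0059524$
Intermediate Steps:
$d = - \frac{5}{7}$ ($d = \left(- \frac{1}{7}\right) 5 = - \frac{5}{7} \approx -0.71429$)
$t{\left(Y,J \right)} = 3$
$r{\left(O \right)} = 168$ ($r{\left(O \right)} = 3 \cdot 56 = 168$)
$\frac{1}{r{\left(-221 \right)} + \frac{1}{-64089 - 64781}} = \frac{1}{168 + \frac{1}{-64089 - 64781}} = \frac{1}{168 + \frac{1}{-128870}} = \frac{1}{168 - \frac{1}{128870}} = \frac{1}{\frac{21650159}{128870}} = \frac{128870}{21650159}$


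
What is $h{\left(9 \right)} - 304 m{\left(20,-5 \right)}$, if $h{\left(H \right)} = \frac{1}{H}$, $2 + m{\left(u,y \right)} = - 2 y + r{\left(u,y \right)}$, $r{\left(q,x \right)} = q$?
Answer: $- \frac{76607}{9} \approx -8511.9$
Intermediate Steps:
$m{\left(u,y \right)} = -2 + u - 2 y$ ($m{\left(u,y \right)} = -2 + \left(- 2 y + u\right) = -2 + \left(u - 2 y\right) = -2 + u - 2 y$)
$h{\left(9 \right)} - 304 m{\left(20,-5 \right)} = \frac{1}{9} - 304 \left(-2 + 20 - -10\right) = \frac{1}{9} - 304 \left(-2 + 20 + 10\right) = \frac{1}{9} - 8512 = - \frac{76607}{9}$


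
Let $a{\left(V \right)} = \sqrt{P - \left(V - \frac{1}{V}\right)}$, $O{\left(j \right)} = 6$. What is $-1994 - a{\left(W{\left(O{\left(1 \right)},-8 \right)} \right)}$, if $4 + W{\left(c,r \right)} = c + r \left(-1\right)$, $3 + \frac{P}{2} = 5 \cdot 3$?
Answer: $-1994 - \frac{\sqrt{1410}}{10} \approx -1997.8$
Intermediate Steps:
$P = 24$ ($P = -6 + 2 \cdot 5 \cdot 3 = -6 + 2 \cdot 15 = -6 + 30 = 24$)
$W{\left(c,r \right)} = -4 + c - r$ ($W{\left(c,r \right)} = -4 + \left(c + r \left(-1\right)\right) = -4 + \left(c - r\right) = -4 + c - r$)
$a{\left(V \right)} = \sqrt{24 + \frac{1}{V} - V}$ ($a{\left(V \right)} = \sqrt{24 - \left(V - \frac{1}{V}\right)} = \sqrt{24 + \frac{1}{V} - V}$)
$-1994 - a{\left(W{\left(O{\left(1 \right)},-8 \right)} \right)} = -1994 - \sqrt{24 + \frac{1}{-4 + 6 - -8} - \left(-4 + 6 - -8\right)} = -1994 - \sqrt{24 + \frac{1}{-4 + 6 + 8} - \left(-4 + 6 + 8\right)} = -1994 - \sqrt{24 + \frac{1}{10} - 10} = -1994 - \sqrt{\frac{141}{10}} = -1994 - \frac{\sqrt{1410}}{10}$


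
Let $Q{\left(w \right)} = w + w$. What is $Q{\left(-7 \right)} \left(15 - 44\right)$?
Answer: $406$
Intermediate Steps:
$Q{\left(w \right)} = 2 w$
$Q{\left(-7 \right)} \left(15 - 44\right) = 2 \left(-7\right) \left(15 - 44\right) = \left(-14\right) \left(-29\right) = 406$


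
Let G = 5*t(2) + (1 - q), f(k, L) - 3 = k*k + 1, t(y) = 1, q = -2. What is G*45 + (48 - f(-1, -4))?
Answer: 403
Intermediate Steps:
f(k, L) = 4 + k**2 (f(k, L) = 3 + (k*k + 1) = 3 + (k**2 + 1) = 3 + (1 + k**2) = 4 + k**2)
G = 8 (G = 5*1 + (1 - 1*(-2)) = 5 + (1 + 2) = 5 + 3 = 8)
G*45 + (48 - f(-1, -4)) = 8*45 + (48 - (4 + (-1)**2)) = 360 + (48 - (4 + 1)) = 360 + (48 - 1*5) = 360 + (48 - 5) = 360 + 43 = 403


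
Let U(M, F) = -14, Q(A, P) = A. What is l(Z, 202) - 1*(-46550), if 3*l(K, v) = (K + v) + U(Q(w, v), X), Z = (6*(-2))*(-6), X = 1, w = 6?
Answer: 139910/3 ≈ 46637.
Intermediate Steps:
Z = 72 (Z = -12*(-6) = 72)
l(K, v) = -14/3 + K/3 + v/3 (l(K, v) = ((K + v) - 14)/3 = (-14 + K + v)/3 = -14/3 + K/3 + v/3)
l(Z, 202) - 1*(-46550) = (-14/3 + (⅓)*72 + (⅓)*202) - 1*(-46550) = (-14/3 + 24 + 202/3) + 46550 = 260/3 + 46550 = 139910/3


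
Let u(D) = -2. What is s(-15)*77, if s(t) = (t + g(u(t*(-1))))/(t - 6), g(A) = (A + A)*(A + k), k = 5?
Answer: 99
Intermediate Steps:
g(A) = 2*A*(5 + A) (g(A) = (A + A)*(A + 5) = (2*A)*(5 + A) = 2*A*(5 + A))
s(t) = (-12 + t)/(-6 + t) (s(t) = (t + 2*(-2)*(5 - 2))/(t - 6) = (t + 2*(-2)*3)/(-6 + t) = (t - 12)/(-6 + t) = (-12 + t)/(-6 + t))
s(-15)*77 = ((-12 - 15)/(-6 - 15))*77 = (-27/(-21))*77 = -1/21*(-27)*77 = (9/7)*77 = 99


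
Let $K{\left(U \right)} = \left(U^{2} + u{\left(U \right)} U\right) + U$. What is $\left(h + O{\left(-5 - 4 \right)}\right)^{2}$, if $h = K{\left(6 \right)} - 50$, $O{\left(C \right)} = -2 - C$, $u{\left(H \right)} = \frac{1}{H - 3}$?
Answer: $1$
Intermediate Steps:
$u{\left(H \right)} = \frac{1}{-3 + H}$
$K{\left(U \right)} = U + U^{2} + \frac{U}{-3 + U}$ ($K{\left(U \right)} = \left(U^{2} + \frac{U}{-3 + U}\right) + U = U + U^{2} + \frac{U}{-3 + U}$)
$h = -6$ ($h = \frac{6 \left(1 + \left(1 + 6\right) \left(-3 + 6\right)\right)}{-3 + 6} - 50 = \frac{6 \left(1 + 7 \cdot 3\right)}{3} - 50 = 6 \cdot \frac{1}{3} \left(1 + 21\right) - 50 = 6 \cdot \frac{1}{3} \cdot 22 - 50 = 44 - 50 = -6$)
$\left(h + O{\left(-5 - 4 \right)}\right)^{2} = \left(-6 - \left(-3 - 4\right)\right)^{2} = \left(-6 - -7\right)^{2} = \left(-6 + \left(-2 + 9\right)\right)^{2} = \left(-6 + 7\right)^{2} = 1^{2} = 1$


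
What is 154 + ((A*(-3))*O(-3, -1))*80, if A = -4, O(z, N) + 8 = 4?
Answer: -3686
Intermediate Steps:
O(z, N) = -4 (O(z, N) = -8 + 4 = -4)
154 + ((A*(-3))*O(-3, -1))*80 = 154 + (-4*(-3)*(-4))*80 = 154 + (12*(-4))*80 = 154 - 48*80 = 154 - 3840 = -3686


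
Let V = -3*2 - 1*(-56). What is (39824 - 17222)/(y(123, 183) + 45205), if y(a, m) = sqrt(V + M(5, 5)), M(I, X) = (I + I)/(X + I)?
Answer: 510861705/1021745987 - 11301*sqrt(51)/1021745987 ≈ 0.49991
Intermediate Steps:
M(I, X) = 2*I/(I + X) (M(I, X) = (2*I)/(I + X) = 2*I/(I + X))
V = 50 (V = -6 + 56 = 50)
y(a, m) = sqrt(51) (y(a, m) = sqrt(50 + 2*5/(5 + 5)) = sqrt(50 + 2*5/10) = sqrt(50 + 2*5*(1/10)) = sqrt(50 + 1) = sqrt(51))
(39824 - 17222)/(y(123, 183) + 45205) = (39824 - 17222)/(sqrt(51) + 45205) = 22602/(45205 + sqrt(51))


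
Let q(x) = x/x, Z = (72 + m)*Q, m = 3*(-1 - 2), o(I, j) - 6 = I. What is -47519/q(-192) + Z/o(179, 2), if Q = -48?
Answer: -8794039/185 ≈ -47535.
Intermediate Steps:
o(I, j) = 6 + I
m = -9 (m = 3*(-3) = -9)
Z = -3024 (Z = (72 - 9)*(-48) = 63*(-48) = -3024)
q(x) = 1
-47519/q(-192) + Z/o(179, 2) = -47519/1 - 3024/(6 + 179) = -47519*1 - 3024/185 = -47519 - 3024*1/185 = -47519 - 3024/185 = -8794039/185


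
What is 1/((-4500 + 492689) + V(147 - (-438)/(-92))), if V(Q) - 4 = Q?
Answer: 46/22463421 ≈ 2.0478e-6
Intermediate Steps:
V(Q) = 4 + Q
1/((-4500 + 492689) + V(147 - (-438)/(-92))) = 1/((-4500 + 492689) + (4 + (147 - (-438)/(-92)))) = 1/(488189 + (4 + (147 - (-438)*(-1)/92))) = 1/(488189 + (4 + (147 - 1*219/46))) = 1/(488189 + (4 + (147 - 219/46))) = 1/(488189 + (4 + 6543/46)) = 1/(488189 + 6727/46) = 1/(22463421/46) = 46/22463421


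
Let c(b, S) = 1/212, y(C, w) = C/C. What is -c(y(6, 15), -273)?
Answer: -1/212 ≈ -0.0047170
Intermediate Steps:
y(C, w) = 1
c(b, S) = 1/212
-c(y(6, 15), -273) = -1*1/212 = -1/212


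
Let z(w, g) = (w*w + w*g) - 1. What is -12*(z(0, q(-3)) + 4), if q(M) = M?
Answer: -36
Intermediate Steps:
z(w, g) = -1 + w**2 + g*w (z(w, g) = (w**2 + g*w) - 1 = -1 + w**2 + g*w)
-12*(z(0, q(-3)) + 4) = -12*((-1 + 0**2 - 3*0) + 4) = -12*((-1 + 0 + 0) + 4) = -12*(-1 + 4) = -12*3 = -36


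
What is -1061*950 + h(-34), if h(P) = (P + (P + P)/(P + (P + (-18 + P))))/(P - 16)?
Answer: -1511923997/1500 ≈ -1.0079e+6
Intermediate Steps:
h(P) = (P + 2*P/(-18 + 3*P))/(-16 + P) (h(P) = (P + (2*P)/(P + (-18 + 2*P)))/(-16 + P) = (P + (2*P)/(-18 + 3*P))/(-16 + P) = (P + 2*P/(-18 + 3*P))/(-16 + P))
-1061*950 + h(-34) = -1061*950 + (⅓)*(-34)*(-16 + 3*(-34))/(96 + (-34)² - 22*(-34)) = -1007950 + (⅓)*(-34)*(-16 - 102)/(96 + 1156 + 748) = -1007950 + (⅓)*(-34)*(-118)/2000 = -1007950 + (⅓)*(-34)*(1/2000)*(-118) = -1007950 + 1003/1500 = -1511923997/1500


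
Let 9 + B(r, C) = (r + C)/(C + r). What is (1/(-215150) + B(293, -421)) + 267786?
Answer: 57612436699/215150 ≈ 2.6778e+5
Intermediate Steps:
B(r, C) = -8 (B(r, C) = -9 + (r + C)/(C + r) = -9 + (C + r)/(C + r) = -9 + 1 = -8)
(1/(-215150) + B(293, -421)) + 267786 = (1/(-215150) - 8) + 267786 = (-1/215150 - 8) + 267786 = -1721201/215150 + 267786 = 57612436699/215150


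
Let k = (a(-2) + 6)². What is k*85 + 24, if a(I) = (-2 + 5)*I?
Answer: 24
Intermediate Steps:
a(I) = 3*I
k = 0 (k = (3*(-2) + 6)² = (-6 + 6)² = 0² = 0)
k*85 + 24 = 0*85 + 24 = 0 + 24 = 24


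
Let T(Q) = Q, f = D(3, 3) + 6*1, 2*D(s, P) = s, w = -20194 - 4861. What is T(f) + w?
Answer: -50095/2 ≈ -25048.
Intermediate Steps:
w = -25055
D(s, P) = s/2
f = 15/2 (f = (½)*3 + 6*1 = 3/2 + 6 = 15/2 ≈ 7.5000)
T(f) + w = 15/2 - 25055 = -50095/2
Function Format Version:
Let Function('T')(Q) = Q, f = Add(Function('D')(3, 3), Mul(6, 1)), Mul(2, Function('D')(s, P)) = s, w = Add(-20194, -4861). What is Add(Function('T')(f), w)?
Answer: Rational(-50095, 2) ≈ -25048.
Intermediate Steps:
w = -25055
Function('D')(s, P) = Mul(Rational(1, 2), s)
f = Rational(15, 2) (f = Add(Mul(Rational(1, 2), 3), Mul(6, 1)) = Add(Rational(3, 2), 6) = Rational(15, 2) ≈ 7.5000)
Add(Function('T')(f), w) = Add(Rational(15, 2), -25055) = Rational(-50095, 2)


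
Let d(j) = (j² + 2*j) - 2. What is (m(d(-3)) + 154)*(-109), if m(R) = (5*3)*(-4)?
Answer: -10246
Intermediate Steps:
d(j) = -2 + j² + 2*j
m(R) = -60 (m(R) = 15*(-4) = -60)
(m(d(-3)) + 154)*(-109) = (-60 + 154)*(-109) = 94*(-109) = -10246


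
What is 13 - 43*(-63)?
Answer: 2722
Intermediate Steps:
13 - 43*(-63) = 13 + 2709 = 2722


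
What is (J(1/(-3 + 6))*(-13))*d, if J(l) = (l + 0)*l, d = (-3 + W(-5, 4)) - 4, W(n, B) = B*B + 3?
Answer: -52/3 ≈ -17.333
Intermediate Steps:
W(n, B) = 3 + B**2 (W(n, B) = B**2 + 3 = 3 + B**2)
d = 12 (d = (-3 + (3 + 4**2)) - 4 = (-3 + (3 + 16)) - 4 = (-3 + 19) - 4 = 16 - 4 = 12)
J(l) = l**2 (J(l) = l*l = l**2)
(J(1/(-3 + 6))*(-13))*d = ((1/(-3 + 6))**2*(-13))*12 = ((1/3)**2*(-13))*12 = ((1/9)*(-13))*12 = -13/9*12 = -52/3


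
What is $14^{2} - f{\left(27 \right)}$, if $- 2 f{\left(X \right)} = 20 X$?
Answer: $466$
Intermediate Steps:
$f{\left(X \right)} = - 10 X$ ($f{\left(X \right)} = - \frac{20 X}{2} = - 10 X$)
$14^{2} - f{\left(27 \right)} = 14^{2} - \left(-10\right) 27 = 196 - -270 = 196 + 270 = 466$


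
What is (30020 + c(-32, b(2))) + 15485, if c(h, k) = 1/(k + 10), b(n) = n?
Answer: 546061/12 ≈ 45505.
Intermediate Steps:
c(h, k) = 1/(10 + k)
(30020 + c(-32, b(2))) + 15485 = (30020 + 1/(10 + 2)) + 15485 = (30020 + 1/12) + 15485 = 360241/12 + 15485 = 546061/12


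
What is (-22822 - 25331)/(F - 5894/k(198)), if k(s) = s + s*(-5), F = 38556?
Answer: -2724084/2181589 ≈ -1.2487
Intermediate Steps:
k(s) = -4*s (k(s) = s - 5*s = -4*s)
(-22822 - 25331)/(F - 5894/k(198)) = (-22822 - 25331)/(38556 - 5894/((-4*198))) = -48153/(38556 - 5894/(-792)) = -48153/(38556 - 5894*(-1/792)) = -48153/(38556 + 2947/396) = -48153/15271123/396 = -48153*396/15271123 = -2724084/2181589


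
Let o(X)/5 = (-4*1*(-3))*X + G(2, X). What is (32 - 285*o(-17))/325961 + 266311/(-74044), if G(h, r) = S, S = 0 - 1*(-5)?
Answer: -65807603163/24135456284 ≈ -2.7266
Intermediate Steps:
S = 5 (S = 0 + 5 = 5)
G(h, r) = 5
o(X) = 25 + 60*X (o(X) = 5*((-4*1*(-3))*X + 5) = 5*((-4*(-3))*X + 5) = 5*(12*X + 5) = 5*(5 + 12*X) = 25 + 60*X)
(32 - 285*o(-17))/325961 + 266311/(-74044) = (32 - 285*(25 + 60*(-17)))/325961 + 266311/(-74044) = (32 - 285*(25 - 1020))*(1/325961) + 266311*(-1/74044) = (32 - 285*(-995))*(1/325961) - 266311/74044 = (32 + 283575)*(1/325961) - 266311/74044 = 283607*(1/325961) - 266311/74044 = 283607/325961 - 266311/74044 = -65807603163/24135456284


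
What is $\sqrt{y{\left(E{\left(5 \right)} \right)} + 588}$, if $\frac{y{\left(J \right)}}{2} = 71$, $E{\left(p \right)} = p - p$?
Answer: $\sqrt{730} \approx 27.019$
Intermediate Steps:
$E{\left(p \right)} = 0$
$y{\left(J \right)} = 142$ ($y{\left(J \right)} = 2 \cdot 71 = 142$)
$\sqrt{y{\left(E{\left(5 \right)} \right)} + 588} = \sqrt{142 + 588} = \sqrt{730}$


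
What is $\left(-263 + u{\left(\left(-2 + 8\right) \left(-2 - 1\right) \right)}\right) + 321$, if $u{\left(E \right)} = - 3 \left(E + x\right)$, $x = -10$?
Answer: $142$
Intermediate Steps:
$u{\left(E \right)} = 30 - 3 E$ ($u{\left(E \right)} = - 3 \left(E - 10\right) = - 3 \left(-10 + E\right) = 30 - 3 E$)
$\left(-263 + u{\left(\left(-2 + 8\right) \left(-2 - 1\right) \right)}\right) + 321 = \left(-263 - \left(-30 + 3 \left(-2 + 8\right) \left(-2 - 1\right)\right)\right) + 321 = \left(-263 - \left(-30 + 3 \cdot 6 \left(-3\right)\right)\right) + 321 = \left(-263 + \left(30 - -54\right)\right) + 321 = \left(-263 + \left(30 + 54\right)\right) + 321 = \left(-263 + 84\right) + 321 = -179 + 321 = 142$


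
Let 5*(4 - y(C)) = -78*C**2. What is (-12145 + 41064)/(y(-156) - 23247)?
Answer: 144595/1781993 ≈ 0.081142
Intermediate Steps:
y(C) = 4 + 78*C**2/5 (y(C) = 4 - (-78)*C**2/5 = 4 + 78*C**2/5)
(-12145 + 41064)/(y(-156) - 23247) = (-12145 + 41064)/((4 + (78/5)*(-156)**2) - 23247) = 28919/((4 + (78/5)*24336) - 23247) = 28919/((4 + 1898208/5) - 23247) = 28919/(1898228/5 - 23247) = 28919/(1781993/5) = 28919*(5/1781993) = 144595/1781993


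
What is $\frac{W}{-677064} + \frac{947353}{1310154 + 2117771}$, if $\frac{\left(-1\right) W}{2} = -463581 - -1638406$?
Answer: $\frac{4347921293921}{1160462306100} \approx 3.7467$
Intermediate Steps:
$W = -2349650$ ($W = - 2 \left(-463581 - -1638406\right) = - 2 \left(-463581 + 1638406\right) = \left(-2\right) 1174825 = -2349650$)
$\frac{W}{-677064} + \frac{947353}{1310154 + 2117771} = - \frac{2349650}{-677064} + \frac{947353}{1310154 + 2117771} = \left(-2349650\right) \left(- \frac{1}{677064}\right) + \frac{947353}{3427925} = \frac{1174825}{338532} + 947353 \cdot \frac{1}{3427925} = \frac{1174825}{338532} + \frac{947353}{3427925} = \frac{4347921293921}{1160462306100}$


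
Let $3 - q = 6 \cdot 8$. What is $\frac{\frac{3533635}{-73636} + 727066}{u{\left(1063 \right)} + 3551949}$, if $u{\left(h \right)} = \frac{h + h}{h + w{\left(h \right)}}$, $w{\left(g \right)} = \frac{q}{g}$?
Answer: $\frac{15122535122064021}{73883319057513926} \approx 0.20468$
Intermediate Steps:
$q = -45$ ($q = 3 - 6 \cdot 8 = 3 - 48 = -45$)
$w{\left(g \right)} = - \frac{45}{g}$
$u{\left(h \right)} = \frac{2 h}{h - \frac{45}{h}}$ ($u{\left(h \right)} = \frac{h + h}{h - \frac{45}{h}} = \frac{2 h}{h - \frac{45}{h}}$)
$\frac{\frac{3533635}{-73636} + 727066}{u{\left(1063 \right)} + 3551949} = \frac{\frac{3533635}{-73636} + 727066}{\frac{2 \cdot 1063^{2}}{-45 + 1063^{2}} + 3551949} = \frac{3533635 \left(- \frac{1}{73636}\right) + 727066}{2 \cdot 1129969 \frac{1}{-45 + 1129969} + 3551949} = \frac{- \frac{3533635}{73636} + 727066}{2 \cdot 1129969 \cdot \frac{1}{1129924} + 3551949} = \frac{53534698341}{73636 \left(2 \cdot 1129969 \cdot \frac{1}{1129924} + 3551949\right)} = \frac{53534698341}{73636 \left(\frac{1129969}{564962} + 3551949\right)} = \frac{53534698341}{73636 \cdot \frac{2006717340907}{564962}} = \frac{53534698341}{73636} \cdot \frac{564962}{2006717340907} = \frac{15122535122064021}{73883319057513926}$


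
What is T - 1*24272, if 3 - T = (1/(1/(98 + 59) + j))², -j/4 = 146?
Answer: -204017493386310/8406505969 ≈ -24269.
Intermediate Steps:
j = -584 (j = -4*146 = -584)
T = 25219493258/8406505969 (T = 3 - (1/(1/(98 + 59) - 584))² = 3 - (1/(1/157 - 584))² = 3 - (1/(-91687/157))² = 3 - (-157/91687)² = 3 - 1*24649/8406505969 = 3 - 24649/8406505969 = 25219493258/8406505969 ≈ 3.0000)
T - 1*24272 = 25219493258/8406505969 - 1*24272 = 25219493258/8406505969 - 24272 = -204017493386310/8406505969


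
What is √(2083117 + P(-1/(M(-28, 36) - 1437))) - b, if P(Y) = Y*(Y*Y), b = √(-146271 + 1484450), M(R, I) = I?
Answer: -√1338179 + √8025391068515459718/1962801 ≈ 286.50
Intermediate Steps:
b = √1338179 ≈ 1156.8
P(Y) = Y³ (P(Y) = Y*Y² = Y³)
√(2083117 + P(-1/(M(-28, 36) - 1437))) - b = √(2083117 + (-1/(36 - 1437))³) - √1338179 = √(2083117 + (-1/(-1401))³) - √1338179 = √(2083117 + (-1*(-1/1401))³) - √1338179 = √(2083117 + (1/1401)³) - √1338179 = √(2083117 + 1/2749884201) - √1338179 = √(5728330527134518/2749884201) - √1338179 = √8025391068515459718/1962801 - √1338179 = -√1338179 + √8025391068515459718/1962801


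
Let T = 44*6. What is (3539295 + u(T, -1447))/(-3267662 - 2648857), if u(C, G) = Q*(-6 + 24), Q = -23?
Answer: -393209/657391 ≈ -0.59814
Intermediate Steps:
T = 264
u(C, G) = -414 (u(C, G) = -23*(-6 + 24) = -23*18 = -414)
(3539295 + u(T, -1447))/(-3267662 - 2648857) = (3539295 - 414)/(-3267662 - 2648857) = 3538881/(-5916519) = 3538881*(-1/5916519) = -393209/657391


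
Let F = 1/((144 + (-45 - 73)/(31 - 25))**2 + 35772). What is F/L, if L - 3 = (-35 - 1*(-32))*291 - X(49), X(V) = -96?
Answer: -1/39652622 ≈ -2.5219e-8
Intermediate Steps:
L = -774 (L = 3 + ((-35 - 1*(-32))*291 - 1*(-96)) = 3 + ((-35 + 32)*291 + 96) = 3 + (-3*291 + 96) = 3 + (-873 + 96) = 3 - 777 = -774)
F = 9/461077 (F = 1/((144 - 118/6)**2 + 35772) = 1/((144 - 118*1/6)**2 + 35772) = 1/((144 - 59/3)**2 + 35772) = 1/((373/3)**2 + 35772) = 1/(139129/9 + 35772) = 1/(461077/9) = 9/461077 ≈ 1.9520e-5)
F/L = (9/461077)/(-774) = (9/461077)*(-1/774) = -1/39652622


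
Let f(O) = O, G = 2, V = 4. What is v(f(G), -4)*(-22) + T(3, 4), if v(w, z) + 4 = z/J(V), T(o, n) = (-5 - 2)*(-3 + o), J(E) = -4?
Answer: 66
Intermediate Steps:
T(o, n) = 21 - 7*o (T(o, n) = -7*(-3 + o) = 21 - 7*o)
v(w, z) = -4 - z/4 (v(w, z) = -4 + z/(-4) = -4 + z*(-¼) = -4 - z/4)
v(f(G), -4)*(-22) + T(3, 4) = (-4 - ¼*(-4))*(-22) + (21 - 7*3) = (-4 + 1)*(-22) + (21 - 21) = -3*(-22) + 0 = 66 + 0 = 66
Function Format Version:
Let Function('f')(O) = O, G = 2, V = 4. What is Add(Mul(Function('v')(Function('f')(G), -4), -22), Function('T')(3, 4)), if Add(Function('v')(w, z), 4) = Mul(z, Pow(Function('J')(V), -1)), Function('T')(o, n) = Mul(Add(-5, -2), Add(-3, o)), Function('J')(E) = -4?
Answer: 66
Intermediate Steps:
Function('T')(o, n) = Add(21, Mul(-7, o)) (Function('T')(o, n) = Mul(-7, Add(-3, o)) = Add(21, Mul(-7, o)))
Function('v')(w, z) = Add(-4, Mul(Rational(-1, 4), z)) (Function('v')(w, z) = Add(-4, Mul(z, Pow(-4, -1))) = Add(-4, Mul(z, Rational(-1, 4))) = Add(-4, Mul(Rational(-1, 4), z)))
Add(Mul(Function('v')(Function('f')(G), -4), -22), Function('T')(3, 4)) = Add(Mul(Add(-4, Mul(Rational(-1, 4), -4)), -22), Add(21, Mul(-7, 3))) = Add(Mul(Add(-4, 1), -22), Add(21, -21)) = Add(Mul(-3, -22), 0) = Add(66, 0) = 66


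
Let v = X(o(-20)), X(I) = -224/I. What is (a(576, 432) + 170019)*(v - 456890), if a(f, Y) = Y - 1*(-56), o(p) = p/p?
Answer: -77941136798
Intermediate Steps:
o(p) = 1
a(f, Y) = 56 + Y (a(f, Y) = Y + 56 = 56 + Y)
v = -224 (v = -224/1 = -224*1 = -224)
(a(576, 432) + 170019)*(v - 456890) = ((56 + 432) + 170019)*(-224 - 456890) = (488 + 170019)*(-457114) = 170507*(-457114) = -77941136798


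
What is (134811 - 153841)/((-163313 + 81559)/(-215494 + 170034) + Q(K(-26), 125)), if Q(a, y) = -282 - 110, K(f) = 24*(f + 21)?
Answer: 432551900/8869283 ≈ 48.770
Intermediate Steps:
K(f) = 504 + 24*f (K(f) = 24*(21 + f) = 504 + 24*f)
Q(a, y) = -392
(134811 - 153841)/((-163313 + 81559)/(-215494 + 170034) + Q(K(-26), 125)) = (134811 - 153841)/((-163313 + 81559)/(-215494 + 170034) - 392) = -19030/(-81754/(-45460) - 392) = -19030/(-81754*(-1/45460) - 392) = -19030/(40877/22730 - 392) = -19030/(-8869283/22730) = -19030*(-22730/8869283) = 432551900/8869283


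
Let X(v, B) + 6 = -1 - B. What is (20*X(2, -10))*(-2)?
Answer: -120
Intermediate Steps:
X(v, B) = -7 - B (X(v, B) = -6 + (-1 - B) = -7 - B)
(20*X(2, -10))*(-2) = (20*(-7 - 1*(-10)))*(-2) = (20*(-7 + 10))*(-2) = (20*3)*(-2) = 60*(-2) = -120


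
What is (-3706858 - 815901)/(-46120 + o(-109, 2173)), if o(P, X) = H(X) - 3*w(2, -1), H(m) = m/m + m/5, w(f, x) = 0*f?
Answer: 22613795/228422 ≈ 99.000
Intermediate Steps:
w(f, x) = 0
H(m) = 1 + m/5 (H(m) = 1 + m*(1/5) = 1 + m/5)
o(P, X) = 1 + X/5 (o(P, X) = (1 + X/5) - 3*0 = (1 + X/5) + 0 = 1 + X/5)
(-3706858 - 815901)/(-46120 + o(-109, 2173)) = (-3706858 - 815901)/(-46120 + (1 + (1/5)*2173)) = -4522759/(-46120 + (1 + 2173/5)) = -4522759/(-46120 + 2178/5) = -4522759/(-228422/5) = -4522759*(-5/228422) = 22613795/228422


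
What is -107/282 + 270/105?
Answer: 4327/1974 ≈ 2.1920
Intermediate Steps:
-107/282 + 270/105 = -107*1/282 + 270*(1/105) = -107/282 + 18/7 = 4327/1974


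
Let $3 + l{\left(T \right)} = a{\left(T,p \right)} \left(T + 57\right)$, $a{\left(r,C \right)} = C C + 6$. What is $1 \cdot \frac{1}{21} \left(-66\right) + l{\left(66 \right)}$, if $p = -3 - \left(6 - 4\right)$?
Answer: $\frac{26648}{7} \approx 3806.9$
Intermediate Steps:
$p = -5$ ($p = -3 - \left(6 - 4\right) = -3 - 2 = -5$)
$a{\left(r,C \right)} = 6 + C^{2}$ ($a{\left(r,C \right)} = C^{2} + 6 = 6 + C^{2}$)
$l{\left(T \right)} = 1764 + 31 T$ ($l{\left(T \right)} = -3 + \left(6 + \left(-5\right)^{2}\right) \left(T + 57\right) = -3 + \left(6 + 25\right) \left(57 + T\right) = -3 + 31 \left(57 + T\right) = -3 + \left(1767 + 31 T\right) = 1764 + 31 T$)
$1 \cdot \frac{1}{21} \left(-66\right) + l{\left(66 \right)} = 1 \cdot \frac{1}{21} \left(-66\right) + \left(1764 + 31 \cdot 66\right) = 1 \cdot \frac{1}{21} \left(-66\right) + \left(1764 + 2046\right) = \frac{1}{21} \left(-66\right) + 3810 = - \frac{22}{7} + 3810 = \frac{26648}{7}$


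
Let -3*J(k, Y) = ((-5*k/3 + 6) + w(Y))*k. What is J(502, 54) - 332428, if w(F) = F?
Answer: -1822192/9 ≈ -2.0247e+5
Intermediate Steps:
J(k, Y) = -k*(6 + Y - 5*k/3)/3 (J(k, Y) = -((-5*k/3 + 6) + Y)*k/3 = -((6 - 5*k/3) + Y)*k/3 = -(6 + Y - 5*k/3)*k/3 = -k*(6 + Y - 5*k/3)/3)
J(502, 54) - 332428 = (⅑)*502*(-18 - 3*54 + 5*502) - 332428 = (⅑)*502*(-18 - 162 + 2510) - 332428 = (⅑)*502*2330 - 332428 = 1169660/9 - 332428 = -1822192/9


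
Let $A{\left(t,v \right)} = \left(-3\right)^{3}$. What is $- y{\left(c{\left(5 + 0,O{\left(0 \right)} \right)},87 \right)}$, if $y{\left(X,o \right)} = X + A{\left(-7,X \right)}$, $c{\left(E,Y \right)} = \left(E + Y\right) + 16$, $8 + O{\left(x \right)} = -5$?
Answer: $19$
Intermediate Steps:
$O{\left(x \right)} = -13$ ($O{\left(x \right)} = -8 - 5 = -13$)
$A{\left(t,v \right)} = -27$
$c{\left(E,Y \right)} = 16 + E + Y$
$y{\left(X,o \right)} = -27 + X$ ($y{\left(X,o \right)} = X - 27 = -27 + X$)
$- y{\left(c{\left(5 + 0,O{\left(0 \right)} \right)},87 \right)} = - (-27 + \left(16 + \left(5 + 0\right) - 13\right)) = - (-27 + \left(16 + 5 - 13\right)) = - (-27 + 8) = \left(-1\right) \left(-19\right) = 19$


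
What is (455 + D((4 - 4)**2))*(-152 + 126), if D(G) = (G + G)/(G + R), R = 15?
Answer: -11830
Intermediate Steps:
D(G) = 2*G/(15 + G) (D(G) = (G + G)/(G + 15) = (2*G)/(15 + G) = 2*G/(15 + G))
(455 + D((4 - 4)**2))*(-152 + 126) = (455 + 2*(4 - 4)**2/(15 + (4 - 4)**2))*(-152 + 126) = (455 + 2*0**2/(15 + 0**2))*(-26) = (455 + 2*0/(15 + 0))*(-26) = (455 + 2*0/15)*(-26) = (455 + 2*0*(1/15))*(-26) = (455 + 0)*(-26) = 455*(-26) = -11830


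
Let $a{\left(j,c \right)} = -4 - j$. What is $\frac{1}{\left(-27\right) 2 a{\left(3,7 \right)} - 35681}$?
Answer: $- \frac{1}{35303} \approx -2.8326 \cdot 10^{-5}$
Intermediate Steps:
$\frac{1}{\left(-27\right) 2 a{\left(3,7 \right)} - 35681} = \frac{1}{\left(-27\right) 2 \left(-4 - 3\right) - 35681} = \frac{1}{- 54 \left(-4 - 3\right) - 35681} = \frac{1}{\left(-54\right) \left(-7\right) - 35681} = \frac{1}{378 - 35681} = \frac{1}{-35303} = - \frac{1}{35303}$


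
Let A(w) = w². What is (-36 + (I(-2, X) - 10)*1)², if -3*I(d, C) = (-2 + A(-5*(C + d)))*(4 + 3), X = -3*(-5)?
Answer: 882030601/9 ≈ 9.8003e+7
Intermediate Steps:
X = 15
I(d, C) = 14/3 - 7*(-5*C - 5*d)²/3 (I(d, C) = -(-2 + (-5*(C + d))²)*(4 + 3)/3 = -(-2 + (-5*C - 5*d)²)*7/3 = -(-14 + 7*(-5*C - 5*d)²)/3 = 14/3 - 7*(-5*C - 5*d)²/3)
(-36 + (I(-2, X) - 10)*1)² = (-36 + ((14/3 - 175*(15 - 2)²/3) - 10)*1)² = (-36 + ((14/3 - 175/3*13²) - 10)*1)² = (-36 + ((14/3 - 175/3*169) - 10)*1)² = (-36 + ((14/3 - 29575/3) - 10)*1)² = (-36 + (-29561/3 - 10)*1)² = (-36 - 29591/3*1)² = (-36 - 29591/3)² = (-29699/3)² = 882030601/9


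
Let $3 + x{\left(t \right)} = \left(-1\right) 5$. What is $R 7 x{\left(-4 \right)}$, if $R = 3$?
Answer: $-168$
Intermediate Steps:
$x{\left(t \right)} = -8$ ($x{\left(t \right)} = -3 - 5 = -8$)
$R 7 x{\left(-4 \right)} = 3 \cdot 7 \left(-8\right) = 21 \left(-8\right) = -168$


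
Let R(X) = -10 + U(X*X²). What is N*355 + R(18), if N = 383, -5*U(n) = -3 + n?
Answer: 673946/5 ≈ 1.3479e+5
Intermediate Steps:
U(n) = ⅗ - n/5 (U(n) = -(-3 + n)/5 = ⅗ - n/5)
R(X) = -47/5 - X³/5 (R(X) = -10 + (⅗ - X*X²/5) = -10 + (⅗ - X³/5) = -47/5 - X³/5)
N*355 + R(18) = 383*355 + (-47/5 - ⅕*18³) = 135965 + (-47/5 - ⅕*5832) = 135965 + (-47/5 - 5832/5) = 135965 - 5879/5 = 673946/5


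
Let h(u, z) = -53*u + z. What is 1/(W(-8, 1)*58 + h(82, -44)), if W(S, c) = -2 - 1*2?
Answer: -1/4622 ≈ -0.00021636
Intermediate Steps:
h(u, z) = z - 53*u
W(S, c) = -4 (W(S, c) = -2 - 2 = -4)
1/(W(-8, 1)*58 + h(82, -44)) = 1/(-4*58 + (-44 - 53*82)) = 1/(-232 + (-44 - 4346)) = 1/(-232 - 4390) = 1/(-4622) = -1/4622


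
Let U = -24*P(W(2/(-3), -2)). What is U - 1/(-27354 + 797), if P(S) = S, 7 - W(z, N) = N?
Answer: -5736311/26557 ≈ -216.00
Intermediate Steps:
W(z, N) = 7 - N
U = -216 (U = -24*(7 - 1*(-2)) = -24*(7 + 2) = -24*9 = -216)
U - 1/(-27354 + 797) = -216 - 1/(-27354 + 797) = -216 - 1/(-26557) = -216 - 1*(-1/26557) = -216 + 1/26557 = -5736311/26557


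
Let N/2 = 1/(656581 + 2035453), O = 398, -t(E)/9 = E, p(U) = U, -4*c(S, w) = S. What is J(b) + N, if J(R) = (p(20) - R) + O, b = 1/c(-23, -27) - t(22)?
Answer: 6805461975/30958391 ≈ 219.83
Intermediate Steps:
c(S, w) = -S/4
t(E) = -9*E
b = 4558/23 (b = 1/(-¼*(-23)) - (-9)*22 = 1/(23/4) - 1*(-198) = 4/23 + 198 = 4558/23 ≈ 198.17)
J(R) = 418 - R (J(R) = (20 - R) + 398 = 418 - R)
N = 1/1346017 (N = 2/(656581 + 2035453) = 2/2692034 = 2*(1/2692034) = 1/1346017 ≈ 7.4293e-7)
J(b) + N = (418 - 1*4558/23) + 1/1346017 = (418 - 4558/23) + 1/1346017 = 5056/23 + 1/1346017 = 6805461975/30958391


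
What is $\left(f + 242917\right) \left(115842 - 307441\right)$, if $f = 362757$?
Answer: $-116046532726$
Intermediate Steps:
$\left(f + 242917\right) \left(115842 - 307441\right) = \left(362757 + 242917\right) \left(115842 - 307441\right) = 605674 \left(-191599\right) = -116046532726$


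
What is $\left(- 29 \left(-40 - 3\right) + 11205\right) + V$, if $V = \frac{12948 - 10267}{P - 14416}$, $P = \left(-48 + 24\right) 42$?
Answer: $\frac{192056967}{15424} \approx 12452.0$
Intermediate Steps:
$P = -1008$ ($P = \left(-24\right) 42 = -1008$)
$V = - \frac{2681}{15424}$ ($V = \frac{12948 - 10267}{-1008 - 14416} = \frac{2681}{-15424} = 2681 \left(- \frac{1}{15424}\right) = - \frac{2681}{15424} \approx -0.17382$)
$\left(- 29 \left(-40 - 3\right) + 11205\right) + V = \left(- 29 \left(-40 - 3\right) + 11205\right) - \frac{2681}{15424} = \left(\left(-29\right) \left(-43\right) + 11205\right) - \frac{2681}{15424} = \left(1247 + 11205\right) - \frac{2681}{15424} = 12452 - \frac{2681}{15424} = \frac{192056967}{15424}$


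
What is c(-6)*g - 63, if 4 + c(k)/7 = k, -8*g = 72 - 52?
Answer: 112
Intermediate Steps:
g = -5/2 (g = -(72 - 52)/8 = -1/8*20 = -5/2 ≈ -2.5000)
c(k) = -28 + 7*k
c(-6)*g - 63 = (-28 + 7*(-6))*(-5/2) - 63 = (-28 - 42)*(-5/2) - 63 = -70*(-5/2) - 63 = 175 - 63 = 112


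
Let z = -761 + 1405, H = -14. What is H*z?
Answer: -9016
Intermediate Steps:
z = 644
H*z = -14*644 = -9016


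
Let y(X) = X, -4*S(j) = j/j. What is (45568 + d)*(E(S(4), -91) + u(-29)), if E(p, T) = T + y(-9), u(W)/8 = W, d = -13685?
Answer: -10585156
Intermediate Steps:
S(j) = -1/4 (S(j) = -j/(4*j) = -1/4*1 = -1/4)
u(W) = 8*W
E(p, T) = -9 + T (E(p, T) = T - 9 = -9 + T)
(45568 + d)*(E(S(4), -91) + u(-29)) = (45568 - 13685)*((-9 - 91) + 8*(-29)) = 31883*(-100 - 232) = 31883*(-332) = -10585156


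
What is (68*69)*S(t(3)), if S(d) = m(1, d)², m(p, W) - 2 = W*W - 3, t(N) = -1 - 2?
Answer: 300288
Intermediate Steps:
t(N) = -3
m(p, W) = -1 + W² (m(p, W) = 2 + (W*W - 3) = 2 + (W² - 3) = 2 + (-3 + W²) = -1 + W²)
S(d) = (-1 + d²)²
(68*69)*S(t(3)) = (68*69)*(-1 + (-3)²)² = 4692*(-1 + 9)² = 4692*8² = 4692*64 = 300288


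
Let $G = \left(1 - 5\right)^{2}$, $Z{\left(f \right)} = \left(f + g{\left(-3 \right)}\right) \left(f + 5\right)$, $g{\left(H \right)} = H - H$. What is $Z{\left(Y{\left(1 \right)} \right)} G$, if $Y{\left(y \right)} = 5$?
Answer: $800$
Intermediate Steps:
$g{\left(H \right)} = 0$
$Z{\left(f \right)} = f \left(5 + f\right)$ ($Z{\left(f \right)} = \left(f + 0\right) \left(f + 5\right) = f \left(5 + f\right)$)
$G = 16$ ($G = \left(-4\right)^{2} = 16$)
$Z{\left(Y{\left(1 \right)} \right)} G = 5 \left(5 + 5\right) 16 = 5 \cdot 10 \cdot 16 = 50 \cdot 16 = 800$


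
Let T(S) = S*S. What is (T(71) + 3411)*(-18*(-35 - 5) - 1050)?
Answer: -2789160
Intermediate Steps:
T(S) = S²
(T(71) + 3411)*(-18*(-35 - 5) - 1050) = (71² + 3411)*(-18*(-35 - 5) - 1050) = (5041 + 3411)*(-18*(-40) - 1050) = 8452*(720 - 1050) = 8452*(-330) = -2789160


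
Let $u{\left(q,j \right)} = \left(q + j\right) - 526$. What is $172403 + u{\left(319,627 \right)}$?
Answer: $172823$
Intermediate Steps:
$u{\left(q,j \right)} = -526 + j + q$ ($u{\left(q,j \right)} = \left(j + q\right) - 526 = -526 + j + q$)
$172403 + u{\left(319,627 \right)} = 172403 + \left(-526 + 627 + 319\right) = 172403 + 420 = 172823$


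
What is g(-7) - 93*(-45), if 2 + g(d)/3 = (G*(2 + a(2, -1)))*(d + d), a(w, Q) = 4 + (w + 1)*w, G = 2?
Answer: 3171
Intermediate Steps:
a(w, Q) = 4 + w*(1 + w) (a(w, Q) = 4 + (1 + w)*w = 4 + w*(1 + w))
g(d) = -6 + 144*d (g(d) = -6 + 3*((2*(2 + (4 + 2 + 2²)))*(d + d)) = -6 + 3*((2*(2 + (4 + 2 + 4)))*(2*d)) = -6 + 3*((2*(2 + 10))*(2*d)) = -6 + 3*((2*12)*(2*d)) = -6 + 3*(24*(2*d)) = -6 + 3*(48*d) = -6 + 144*d)
g(-7) - 93*(-45) = (-6 + 144*(-7)) - 93*(-45) = (-6 - 1008) + 4185 = -1014 + 4185 = 3171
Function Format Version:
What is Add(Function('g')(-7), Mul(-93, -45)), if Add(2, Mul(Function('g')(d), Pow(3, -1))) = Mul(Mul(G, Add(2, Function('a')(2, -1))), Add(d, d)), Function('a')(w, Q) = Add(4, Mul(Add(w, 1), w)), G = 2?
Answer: 3171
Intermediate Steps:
Function('a')(w, Q) = Add(4, Mul(w, Add(1, w))) (Function('a')(w, Q) = Add(4, Mul(Add(1, w), w)) = Add(4, Mul(w, Add(1, w))))
Function('g')(d) = Add(-6, Mul(144, d)) (Function('g')(d) = Add(-6, Mul(3, Mul(Mul(2, Add(2, Add(4, 2, Pow(2, 2)))), Add(d, d)))) = Add(-6, Mul(3, Mul(Mul(2, Add(2, Add(4, 2, 4))), Mul(2, d)))) = Add(-6, Mul(3, Mul(Mul(2, Add(2, 10)), Mul(2, d)))) = Add(-6, Mul(3, Mul(Mul(2, 12), Mul(2, d)))) = Add(-6, Mul(3, Mul(24, Mul(2, d)))) = Add(-6, Mul(3, Mul(48, d))) = Add(-6, Mul(144, d)))
Add(Function('g')(-7), Mul(-93, -45)) = Add(Add(-6, Mul(144, -7)), Mul(-93, -45)) = Add(Add(-6, -1008), 4185) = Add(-1014, 4185) = 3171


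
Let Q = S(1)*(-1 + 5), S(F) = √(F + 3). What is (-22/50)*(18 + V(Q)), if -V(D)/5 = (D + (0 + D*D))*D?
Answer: 31482/25 ≈ 1259.3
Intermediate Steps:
S(F) = √(3 + F)
Q = 8 (Q = √(3 + 1)*(-1 + 5) = √4*4 = 2*4 = 8)
V(D) = -5*D*(D + D²) (V(D) = -5*(D + (0 + D*D))*D = -5*(D + (0 + D²))*D = -5*(D + D²)*D = -5*D*(D + D²))
(-22/50)*(18 + V(Q)) = (-22/50)*(18 + 5*8²*(-1 - 1*8)) = (-22*1/50)*(18 + 5*64*(-1 - 8)) = -11*(18 + 5*64*(-9))/25 = -11*(18 - 2880)/25 = -11/25*(-2862) = 31482/25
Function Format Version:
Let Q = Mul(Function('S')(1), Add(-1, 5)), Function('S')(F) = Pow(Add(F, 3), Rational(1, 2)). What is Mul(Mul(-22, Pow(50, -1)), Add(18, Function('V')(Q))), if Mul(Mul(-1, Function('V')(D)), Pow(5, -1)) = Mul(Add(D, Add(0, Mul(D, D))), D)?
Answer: Rational(31482, 25) ≈ 1259.3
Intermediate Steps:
Function('S')(F) = Pow(Add(3, F), Rational(1, 2))
Q = 8 (Q = Mul(Pow(Add(3, 1), Rational(1, 2)), Add(-1, 5)) = Mul(Pow(4, Rational(1, 2)), 4) = Mul(2, 4) = 8)
Function('V')(D) = Mul(-5, D, Add(D, Pow(D, 2))) (Function('V')(D) = Mul(-5, Mul(Add(D, Add(0, Mul(D, D))), D)) = Mul(-5, Mul(Add(D, Add(0, Pow(D, 2))), D)) = Mul(-5, Mul(Add(D, Pow(D, 2)), D)) = Mul(-5, Mul(D, Add(D, Pow(D, 2)))) = Mul(-5, D, Add(D, Pow(D, 2))))
Mul(Mul(-22, Pow(50, -1)), Add(18, Function('V')(Q))) = Mul(Mul(-22, Pow(50, -1)), Add(18, Mul(5, Pow(8, 2), Add(-1, Mul(-1, 8))))) = Mul(Mul(-22, Rational(1, 50)), Add(18, Mul(5, 64, Add(-1, -8)))) = Mul(Rational(-11, 25), Add(18, Mul(5, 64, -9))) = Mul(Rational(-11, 25), Add(18, -2880)) = Mul(Rational(-11, 25), -2862) = Rational(31482, 25)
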